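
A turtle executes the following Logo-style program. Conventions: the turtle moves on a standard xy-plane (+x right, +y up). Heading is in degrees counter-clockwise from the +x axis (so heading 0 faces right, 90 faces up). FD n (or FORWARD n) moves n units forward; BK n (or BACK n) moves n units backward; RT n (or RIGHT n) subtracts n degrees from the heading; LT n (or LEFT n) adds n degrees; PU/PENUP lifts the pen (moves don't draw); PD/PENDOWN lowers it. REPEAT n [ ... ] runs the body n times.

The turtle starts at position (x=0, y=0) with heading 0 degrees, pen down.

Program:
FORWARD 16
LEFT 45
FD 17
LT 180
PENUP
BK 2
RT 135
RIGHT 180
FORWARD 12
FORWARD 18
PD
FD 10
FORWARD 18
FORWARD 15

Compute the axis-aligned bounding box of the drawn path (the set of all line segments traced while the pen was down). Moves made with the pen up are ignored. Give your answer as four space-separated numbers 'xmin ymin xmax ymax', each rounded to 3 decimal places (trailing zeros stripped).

Answer: 0 -59.565 29.435 12.021

Derivation:
Executing turtle program step by step:
Start: pos=(0,0), heading=0, pen down
FD 16: (0,0) -> (16,0) [heading=0, draw]
LT 45: heading 0 -> 45
FD 17: (16,0) -> (28.021,12.021) [heading=45, draw]
LT 180: heading 45 -> 225
PU: pen up
BK 2: (28.021,12.021) -> (29.435,13.435) [heading=225, move]
RT 135: heading 225 -> 90
RT 180: heading 90 -> 270
FD 12: (29.435,13.435) -> (29.435,1.435) [heading=270, move]
FD 18: (29.435,1.435) -> (29.435,-16.565) [heading=270, move]
PD: pen down
FD 10: (29.435,-16.565) -> (29.435,-26.565) [heading=270, draw]
FD 18: (29.435,-26.565) -> (29.435,-44.565) [heading=270, draw]
FD 15: (29.435,-44.565) -> (29.435,-59.565) [heading=270, draw]
Final: pos=(29.435,-59.565), heading=270, 5 segment(s) drawn

Segment endpoints: x in {0, 16, 28.021, 29.435}, y in {-59.565, -44.565, -26.565, -16.565, 0, 12.021}
xmin=0, ymin=-59.565, xmax=29.435, ymax=12.021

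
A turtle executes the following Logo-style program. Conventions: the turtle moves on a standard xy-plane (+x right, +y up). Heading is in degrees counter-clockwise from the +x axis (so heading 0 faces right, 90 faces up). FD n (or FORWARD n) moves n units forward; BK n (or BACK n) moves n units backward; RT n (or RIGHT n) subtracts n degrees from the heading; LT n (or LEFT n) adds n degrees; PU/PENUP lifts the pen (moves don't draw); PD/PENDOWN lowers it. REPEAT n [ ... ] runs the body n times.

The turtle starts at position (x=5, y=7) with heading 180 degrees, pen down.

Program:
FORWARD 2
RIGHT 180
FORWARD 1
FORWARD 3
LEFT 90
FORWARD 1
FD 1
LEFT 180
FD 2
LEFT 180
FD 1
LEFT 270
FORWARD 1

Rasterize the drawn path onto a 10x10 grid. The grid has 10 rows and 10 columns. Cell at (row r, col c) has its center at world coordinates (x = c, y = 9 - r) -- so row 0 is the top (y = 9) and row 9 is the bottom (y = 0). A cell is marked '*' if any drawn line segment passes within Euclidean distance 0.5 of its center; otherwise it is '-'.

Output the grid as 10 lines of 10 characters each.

Answer: -------*--
-------**-
---*****--
----------
----------
----------
----------
----------
----------
----------

Derivation:
Segment 0: (5,7) -> (3,7)
Segment 1: (3,7) -> (4,7)
Segment 2: (4,7) -> (7,7)
Segment 3: (7,7) -> (7,8)
Segment 4: (7,8) -> (7,9)
Segment 5: (7,9) -> (7,7)
Segment 6: (7,7) -> (7,8)
Segment 7: (7,8) -> (8,8)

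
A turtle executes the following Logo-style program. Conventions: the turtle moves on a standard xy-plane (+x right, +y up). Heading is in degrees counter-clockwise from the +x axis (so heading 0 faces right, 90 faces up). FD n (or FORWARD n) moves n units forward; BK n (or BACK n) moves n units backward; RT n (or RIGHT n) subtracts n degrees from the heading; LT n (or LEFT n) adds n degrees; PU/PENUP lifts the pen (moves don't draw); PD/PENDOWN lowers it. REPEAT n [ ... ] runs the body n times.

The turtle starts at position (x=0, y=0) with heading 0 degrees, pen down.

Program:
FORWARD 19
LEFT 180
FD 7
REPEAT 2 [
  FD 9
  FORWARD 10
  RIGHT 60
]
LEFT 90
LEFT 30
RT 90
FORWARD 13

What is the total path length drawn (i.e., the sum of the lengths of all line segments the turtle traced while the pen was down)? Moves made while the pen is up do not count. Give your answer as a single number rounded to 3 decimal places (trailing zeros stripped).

Executing turtle program step by step:
Start: pos=(0,0), heading=0, pen down
FD 19: (0,0) -> (19,0) [heading=0, draw]
LT 180: heading 0 -> 180
FD 7: (19,0) -> (12,0) [heading=180, draw]
REPEAT 2 [
  -- iteration 1/2 --
  FD 9: (12,0) -> (3,0) [heading=180, draw]
  FD 10: (3,0) -> (-7,0) [heading=180, draw]
  RT 60: heading 180 -> 120
  -- iteration 2/2 --
  FD 9: (-7,0) -> (-11.5,7.794) [heading=120, draw]
  FD 10: (-11.5,7.794) -> (-16.5,16.454) [heading=120, draw]
  RT 60: heading 120 -> 60
]
LT 90: heading 60 -> 150
LT 30: heading 150 -> 180
RT 90: heading 180 -> 90
FD 13: (-16.5,16.454) -> (-16.5,29.454) [heading=90, draw]
Final: pos=(-16.5,29.454), heading=90, 7 segment(s) drawn

Segment lengths:
  seg 1: (0,0) -> (19,0), length = 19
  seg 2: (19,0) -> (12,0), length = 7
  seg 3: (12,0) -> (3,0), length = 9
  seg 4: (3,0) -> (-7,0), length = 10
  seg 5: (-7,0) -> (-11.5,7.794), length = 9
  seg 6: (-11.5,7.794) -> (-16.5,16.454), length = 10
  seg 7: (-16.5,16.454) -> (-16.5,29.454), length = 13
Total = 77

Answer: 77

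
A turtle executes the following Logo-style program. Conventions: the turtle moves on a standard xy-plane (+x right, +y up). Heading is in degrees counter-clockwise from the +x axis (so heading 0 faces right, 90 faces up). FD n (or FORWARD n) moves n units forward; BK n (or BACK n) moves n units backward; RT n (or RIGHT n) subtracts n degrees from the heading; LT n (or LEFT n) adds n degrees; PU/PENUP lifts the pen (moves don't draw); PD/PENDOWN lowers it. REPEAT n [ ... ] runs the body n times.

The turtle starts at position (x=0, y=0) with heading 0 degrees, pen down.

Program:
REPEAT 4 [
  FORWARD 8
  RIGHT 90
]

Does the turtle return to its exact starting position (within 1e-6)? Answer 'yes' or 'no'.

Executing turtle program step by step:
Start: pos=(0,0), heading=0, pen down
REPEAT 4 [
  -- iteration 1/4 --
  FD 8: (0,0) -> (8,0) [heading=0, draw]
  RT 90: heading 0 -> 270
  -- iteration 2/4 --
  FD 8: (8,0) -> (8,-8) [heading=270, draw]
  RT 90: heading 270 -> 180
  -- iteration 3/4 --
  FD 8: (8,-8) -> (0,-8) [heading=180, draw]
  RT 90: heading 180 -> 90
  -- iteration 4/4 --
  FD 8: (0,-8) -> (0,0) [heading=90, draw]
  RT 90: heading 90 -> 0
]
Final: pos=(0,0), heading=0, 4 segment(s) drawn

Start position: (0, 0)
Final position: (0, 0)
Distance = 0; < 1e-6 -> CLOSED

Answer: yes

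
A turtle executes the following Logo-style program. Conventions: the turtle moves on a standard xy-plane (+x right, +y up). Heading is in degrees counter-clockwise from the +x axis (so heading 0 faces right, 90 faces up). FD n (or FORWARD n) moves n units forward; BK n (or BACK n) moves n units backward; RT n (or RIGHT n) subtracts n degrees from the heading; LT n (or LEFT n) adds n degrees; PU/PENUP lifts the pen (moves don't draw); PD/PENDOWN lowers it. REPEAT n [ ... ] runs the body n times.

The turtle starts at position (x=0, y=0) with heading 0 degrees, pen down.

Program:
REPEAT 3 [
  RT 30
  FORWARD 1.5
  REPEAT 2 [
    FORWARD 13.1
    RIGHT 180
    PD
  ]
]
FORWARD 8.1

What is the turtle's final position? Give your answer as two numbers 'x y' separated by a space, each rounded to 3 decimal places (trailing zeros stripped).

Answer: 2.049 -11.649

Derivation:
Executing turtle program step by step:
Start: pos=(0,0), heading=0, pen down
REPEAT 3 [
  -- iteration 1/3 --
  RT 30: heading 0 -> 330
  FD 1.5: (0,0) -> (1.299,-0.75) [heading=330, draw]
  REPEAT 2 [
    -- iteration 1/2 --
    FD 13.1: (1.299,-0.75) -> (12.644,-7.3) [heading=330, draw]
    RT 180: heading 330 -> 150
    PD: pen down
    -- iteration 2/2 --
    FD 13.1: (12.644,-7.3) -> (1.299,-0.75) [heading=150, draw]
    RT 180: heading 150 -> 330
    PD: pen down
  ]
  -- iteration 2/3 --
  RT 30: heading 330 -> 300
  FD 1.5: (1.299,-0.75) -> (2.049,-2.049) [heading=300, draw]
  REPEAT 2 [
    -- iteration 1/2 --
    FD 13.1: (2.049,-2.049) -> (8.599,-13.394) [heading=300, draw]
    RT 180: heading 300 -> 120
    PD: pen down
    -- iteration 2/2 --
    FD 13.1: (8.599,-13.394) -> (2.049,-2.049) [heading=120, draw]
    RT 180: heading 120 -> 300
    PD: pen down
  ]
  -- iteration 3/3 --
  RT 30: heading 300 -> 270
  FD 1.5: (2.049,-2.049) -> (2.049,-3.549) [heading=270, draw]
  REPEAT 2 [
    -- iteration 1/2 --
    FD 13.1: (2.049,-3.549) -> (2.049,-16.649) [heading=270, draw]
    RT 180: heading 270 -> 90
    PD: pen down
    -- iteration 2/2 --
    FD 13.1: (2.049,-16.649) -> (2.049,-3.549) [heading=90, draw]
    RT 180: heading 90 -> 270
    PD: pen down
  ]
]
FD 8.1: (2.049,-3.549) -> (2.049,-11.649) [heading=270, draw]
Final: pos=(2.049,-11.649), heading=270, 10 segment(s) drawn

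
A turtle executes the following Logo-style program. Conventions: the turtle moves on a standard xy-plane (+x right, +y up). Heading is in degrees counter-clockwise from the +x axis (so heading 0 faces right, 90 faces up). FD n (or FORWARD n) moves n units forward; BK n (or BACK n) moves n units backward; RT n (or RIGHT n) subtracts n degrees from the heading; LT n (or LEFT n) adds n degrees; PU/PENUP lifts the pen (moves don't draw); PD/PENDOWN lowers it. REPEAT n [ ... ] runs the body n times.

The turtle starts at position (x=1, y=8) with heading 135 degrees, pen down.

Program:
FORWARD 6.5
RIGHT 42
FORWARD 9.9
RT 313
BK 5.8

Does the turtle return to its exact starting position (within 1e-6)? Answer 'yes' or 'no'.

Answer: no

Derivation:
Executing turtle program step by step:
Start: pos=(1,8), heading=135, pen down
FD 6.5: (1,8) -> (-3.596,12.596) [heading=135, draw]
RT 42: heading 135 -> 93
FD 9.9: (-3.596,12.596) -> (-4.114,22.483) [heading=93, draw]
RT 313: heading 93 -> 140
BK 5.8: (-4.114,22.483) -> (0.329,18.754) [heading=140, draw]
Final: pos=(0.329,18.754), heading=140, 3 segment(s) drawn

Start position: (1, 8)
Final position: (0.329, 18.754)
Distance = 10.775; >= 1e-6 -> NOT closed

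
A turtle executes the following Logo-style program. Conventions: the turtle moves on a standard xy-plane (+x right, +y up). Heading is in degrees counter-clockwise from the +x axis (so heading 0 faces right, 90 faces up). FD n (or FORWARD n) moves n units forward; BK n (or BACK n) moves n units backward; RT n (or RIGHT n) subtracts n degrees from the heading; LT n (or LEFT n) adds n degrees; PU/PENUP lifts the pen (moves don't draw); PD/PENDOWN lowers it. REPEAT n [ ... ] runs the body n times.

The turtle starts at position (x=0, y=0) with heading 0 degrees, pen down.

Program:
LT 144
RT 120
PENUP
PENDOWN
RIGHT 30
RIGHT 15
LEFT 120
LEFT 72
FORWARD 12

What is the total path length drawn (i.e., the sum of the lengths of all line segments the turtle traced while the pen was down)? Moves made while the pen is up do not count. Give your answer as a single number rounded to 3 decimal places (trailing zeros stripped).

Executing turtle program step by step:
Start: pos=(0,0), heading=0, pen down
LT 144: heading 0 -> 144
RT 120: heading 144 -> 24
PU: pen up
PD: pen down
RT 30: heading 24 -> 354
RT 15: heading 354 -> 339
LT 120: heading 339 -> 99
LT 72: heading 99 -> 171
FD 12: (0,0) -> (-11.852,1.877) [heading=171, draw]
Final: pos=(-11.852,1.877), heading=171, 1 segment(s) drawn

Segment lengths:
  seg 1: (0,0) -> (-11.852,1.877), length = 12
Total = 12

Answer: 12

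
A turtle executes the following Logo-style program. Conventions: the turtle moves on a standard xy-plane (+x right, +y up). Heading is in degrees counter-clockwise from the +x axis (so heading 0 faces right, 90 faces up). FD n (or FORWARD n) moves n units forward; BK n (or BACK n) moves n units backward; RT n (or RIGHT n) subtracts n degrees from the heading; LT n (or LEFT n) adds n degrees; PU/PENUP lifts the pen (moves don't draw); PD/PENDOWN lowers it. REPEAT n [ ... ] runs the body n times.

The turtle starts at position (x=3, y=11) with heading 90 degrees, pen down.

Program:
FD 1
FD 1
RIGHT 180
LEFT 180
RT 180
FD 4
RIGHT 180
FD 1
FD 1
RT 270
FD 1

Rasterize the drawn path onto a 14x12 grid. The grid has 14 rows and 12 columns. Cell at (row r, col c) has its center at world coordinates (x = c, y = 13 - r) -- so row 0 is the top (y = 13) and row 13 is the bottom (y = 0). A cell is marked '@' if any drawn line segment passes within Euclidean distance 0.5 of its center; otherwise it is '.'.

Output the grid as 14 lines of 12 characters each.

Segment 0: (3,11) -> (3,12)
Segment 1: (3,12) -> (3,13)
Segment 2: (3,13) -> (3,9)
Segment 3: (3,9) -> (3,10)
Segment 4: (3,10) -> (3,11)
Segment 5: (3,11) -> (2,11)

Answer: ...@........
...@........
..@@........
...@........
...@........
............
............
............
............
............
............
............
............
............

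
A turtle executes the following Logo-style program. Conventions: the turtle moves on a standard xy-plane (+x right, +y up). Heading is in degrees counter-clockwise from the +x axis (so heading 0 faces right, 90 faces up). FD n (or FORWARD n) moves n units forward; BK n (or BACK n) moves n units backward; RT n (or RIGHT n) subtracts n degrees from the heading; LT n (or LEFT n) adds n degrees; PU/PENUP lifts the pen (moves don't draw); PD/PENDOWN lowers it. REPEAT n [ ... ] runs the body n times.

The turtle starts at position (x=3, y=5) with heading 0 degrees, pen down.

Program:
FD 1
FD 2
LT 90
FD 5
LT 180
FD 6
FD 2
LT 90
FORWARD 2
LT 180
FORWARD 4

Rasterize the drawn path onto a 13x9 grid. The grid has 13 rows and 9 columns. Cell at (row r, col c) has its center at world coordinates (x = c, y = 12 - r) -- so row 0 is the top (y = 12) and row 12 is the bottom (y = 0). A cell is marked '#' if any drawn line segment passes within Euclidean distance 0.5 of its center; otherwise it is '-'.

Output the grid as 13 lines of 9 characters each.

Segment 0: (3,5) -> (4,5)
Segment 1: (4,5) -> (6,5)
Segment 2: (6,5) -> (6,10)
Segment 3: (6,10) -> (6,4)
Segment 4: (6,4) -> (6,2)
Segment 5: (6,2) -> (8,2)
Segment 6: (8,2) -> (4,2)

Answer: ---------
---------
------#--
------#--
------#--
------#--
------#--
---####--
------#--
------#--
----#####
---------
---------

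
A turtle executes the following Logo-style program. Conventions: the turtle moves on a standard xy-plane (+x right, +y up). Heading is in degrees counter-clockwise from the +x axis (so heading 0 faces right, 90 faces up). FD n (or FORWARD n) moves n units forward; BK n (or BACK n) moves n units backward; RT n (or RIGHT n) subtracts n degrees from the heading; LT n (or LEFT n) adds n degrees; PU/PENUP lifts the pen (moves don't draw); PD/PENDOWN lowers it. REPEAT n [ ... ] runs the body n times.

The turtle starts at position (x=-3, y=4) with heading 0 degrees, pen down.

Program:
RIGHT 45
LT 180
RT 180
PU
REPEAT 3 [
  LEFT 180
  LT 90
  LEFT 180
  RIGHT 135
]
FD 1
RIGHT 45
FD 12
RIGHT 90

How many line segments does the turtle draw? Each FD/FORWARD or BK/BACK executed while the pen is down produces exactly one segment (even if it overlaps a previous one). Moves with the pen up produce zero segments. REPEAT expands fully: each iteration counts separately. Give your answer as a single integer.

Answer: 0

Derivation:
Executing turtle program step by step:
Start: pos=(-3,4), heading=0, pen down
RT 45: heading 0 -> 315
LT 180: heading 315 -> 135
RT 180: heading 135 -> 315
PU: pen up
REPEAT 3 [
  -- iteration 1/3 --
  LT 180: heading 315 -> 135
  LT 90: heading 135 -> 225
  LT 180: heading 225 -> 45
  RT 135: heading 45 -> 270
  -- iteration 2/3 --
  LT 180: heading 270 -> 90
  LT 90: heading 90 -> 180
  LT 180: heading 180 -> 0
  RT 135: heading 0 -> 225
  -- iteration 3/3 --
  LT 180: heading 225 -> 45
  LT 90: heading 45 -> 135
  LT 180: heading 135 -> 315
  RT 135: heading 315 -> 180
]
FD 1: (-3,4) -> (-4,4) [heading=180, move]
RT 45: heading 180 -> 135
FD 12: (-4,4) -> (-12.485,12.485) [heading=135, move]
RT 90: heading 135 -> 45
Final: pos=(-12.485,12.485), heading=45, 0 segment(s) drawn
Segments drawn: 0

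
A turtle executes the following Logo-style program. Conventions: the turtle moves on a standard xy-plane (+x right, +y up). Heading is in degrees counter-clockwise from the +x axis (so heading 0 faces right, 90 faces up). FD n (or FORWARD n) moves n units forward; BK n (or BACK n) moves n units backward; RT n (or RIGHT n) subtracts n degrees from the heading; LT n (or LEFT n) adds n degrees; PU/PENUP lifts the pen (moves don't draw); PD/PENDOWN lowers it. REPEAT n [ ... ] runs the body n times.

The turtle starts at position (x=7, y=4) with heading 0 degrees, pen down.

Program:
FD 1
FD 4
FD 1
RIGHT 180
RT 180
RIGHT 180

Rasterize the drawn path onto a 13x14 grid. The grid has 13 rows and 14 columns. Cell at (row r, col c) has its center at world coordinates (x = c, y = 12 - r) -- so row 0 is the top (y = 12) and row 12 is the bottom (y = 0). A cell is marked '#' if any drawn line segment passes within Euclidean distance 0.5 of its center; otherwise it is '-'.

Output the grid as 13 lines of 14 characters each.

Answer: --------------
--------------
--------------
--------------
--------------
--------------
--------------
--------------
-------#######
--------------
--------------
--------------
--------------

Derivation:
Segment 0: (7,4) -> (8,4)
Segment 1: (8,4) -> (12,4)
Segment 2: (12,4) -> (13,4)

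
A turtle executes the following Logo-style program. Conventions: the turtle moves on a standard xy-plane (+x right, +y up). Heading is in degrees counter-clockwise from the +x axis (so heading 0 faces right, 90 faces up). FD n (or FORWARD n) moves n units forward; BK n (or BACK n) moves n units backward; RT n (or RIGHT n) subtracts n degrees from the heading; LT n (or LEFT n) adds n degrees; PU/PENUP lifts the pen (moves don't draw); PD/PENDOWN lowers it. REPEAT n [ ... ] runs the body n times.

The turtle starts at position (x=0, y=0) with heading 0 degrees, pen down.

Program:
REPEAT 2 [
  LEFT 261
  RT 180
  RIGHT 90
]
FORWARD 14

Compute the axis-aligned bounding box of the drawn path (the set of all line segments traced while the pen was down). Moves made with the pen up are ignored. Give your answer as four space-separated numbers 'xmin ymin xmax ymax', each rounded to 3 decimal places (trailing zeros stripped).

Answer: 0 -4.326 13.315 0

Derivation:
Executing turtle program step by step:
Start: pos=(0,0), heading=0, pen down
REPEAT 2 [
  -- iteration 1/2 --
  LT 261: heading 0 -> 261
  RT 180: heading 261 -> 81
  RT 90: heading 81 -> 351
  -- iteration 2/2 --
  LT 261: heading 351 -> 252
  RT 180: heading 252 -> 72
  RT 90: heading 72 -> 342
]
FD 14: (0,0) -> (13.315,-4.326) [heading=342, draw]
Final: pos=(13.315,-4.326), heading=342, 1 segment(s) drawn

Segment endpoints: x in {0, 13.315}, y in {-4.326, 0}
xmin=0, ymin=-4.326, xmax=13.315, ymax=0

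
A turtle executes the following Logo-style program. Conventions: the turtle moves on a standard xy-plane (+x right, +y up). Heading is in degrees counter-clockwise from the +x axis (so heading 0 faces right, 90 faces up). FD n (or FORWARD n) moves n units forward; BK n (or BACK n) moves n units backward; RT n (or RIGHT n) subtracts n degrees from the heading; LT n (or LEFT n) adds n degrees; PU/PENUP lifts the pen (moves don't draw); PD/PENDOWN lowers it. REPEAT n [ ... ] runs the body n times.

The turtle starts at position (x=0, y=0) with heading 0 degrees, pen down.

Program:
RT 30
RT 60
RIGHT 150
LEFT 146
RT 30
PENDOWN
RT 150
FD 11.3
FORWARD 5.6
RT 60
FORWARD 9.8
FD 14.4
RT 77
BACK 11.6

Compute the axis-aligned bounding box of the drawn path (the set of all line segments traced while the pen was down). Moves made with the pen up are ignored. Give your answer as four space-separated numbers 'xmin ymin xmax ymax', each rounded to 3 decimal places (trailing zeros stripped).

Executing turtle program step by step:
Start: pos=(0,0), heading=0, pen down
RT 30: heading 0 -> 330
RT 60: heading 330 -> 270
RT 150: heading 270 -> 120
LT 146: heading 120 -> 266
RT 30: heading 266 -> 236
PD: pen down
RT 150: heading 236 -> 86
FD 11.3: (0,0) -> (0.788,11.272) [heading=86, draw]
FD 5.6: (0.788,11.272) -> (1.179,16.859) [heading=86, draw]
RT 60: heading 86 -> 26
FD 9.8: (1.179,16.859) -> (9.987,21.155) [heading=26, draw]
FD 14.4: (9.987,21.155) -> (22.93,27.467) [heading=26, draw]
RT 77: heading 26 -> 309
BK 11.6: (22.93,27.467) -> (15.63,36.482) [heading=309, draw]
Final: pos=(15.63,36.482), heading=309, 5 segment(s) drawn

Segment endpoints: x in {0, 0.788, 1.179, 9.987, 15.63, 22.93}, y in {0, 11.272, 16.859, 21.155, 27.467, 36.482}
xmin=0, ymin=0, xmax=22.93, ymax=36.482

Answer: 0 0 22.93 36.482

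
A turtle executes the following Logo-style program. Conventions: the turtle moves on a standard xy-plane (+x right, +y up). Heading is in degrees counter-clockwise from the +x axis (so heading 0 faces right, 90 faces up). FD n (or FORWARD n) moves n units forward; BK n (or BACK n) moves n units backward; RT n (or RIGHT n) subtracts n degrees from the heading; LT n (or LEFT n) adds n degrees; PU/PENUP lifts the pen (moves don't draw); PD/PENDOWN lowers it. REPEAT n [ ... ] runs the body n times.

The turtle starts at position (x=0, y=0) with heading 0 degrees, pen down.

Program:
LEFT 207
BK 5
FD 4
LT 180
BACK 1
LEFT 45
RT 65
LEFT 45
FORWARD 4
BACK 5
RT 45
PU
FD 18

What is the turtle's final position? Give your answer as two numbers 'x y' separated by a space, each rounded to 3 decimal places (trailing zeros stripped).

Executing turtle program step by step:
Start: pos=(0,0), heading=0, pen down
LT 207: heading 0 -> 207
BK 5: (0,0) -> (4.455,2.27) [heading=207, draw]
FD 4: (4.455,2.27) -> (0.891,0.454) [heading=207, draw]
LT 180: heading 207 -> 27
BK 1: (0.891,0.454) -> (0,0) [heading=27, draw]
LT 45: heading 27 -> 72
RT 65: heading 72 -> 7
LT 45: heading 7 -> 52
FD 4: (0,0) -> (2.463,3.152) [heading=52, draw]
BK 5: (2.463,3.152) -> (-0.616,-0.788) [heading=52, draw]
RT 45: heading 52 -> 7
PU: pen up
FD 18: (-0.616,-0.788) -> (17.25,1.406) [heading=7, move]
Final: pos=(17.25,1.406), heading=7, 5 segment(s) drawn

Answer: 17.25 1.406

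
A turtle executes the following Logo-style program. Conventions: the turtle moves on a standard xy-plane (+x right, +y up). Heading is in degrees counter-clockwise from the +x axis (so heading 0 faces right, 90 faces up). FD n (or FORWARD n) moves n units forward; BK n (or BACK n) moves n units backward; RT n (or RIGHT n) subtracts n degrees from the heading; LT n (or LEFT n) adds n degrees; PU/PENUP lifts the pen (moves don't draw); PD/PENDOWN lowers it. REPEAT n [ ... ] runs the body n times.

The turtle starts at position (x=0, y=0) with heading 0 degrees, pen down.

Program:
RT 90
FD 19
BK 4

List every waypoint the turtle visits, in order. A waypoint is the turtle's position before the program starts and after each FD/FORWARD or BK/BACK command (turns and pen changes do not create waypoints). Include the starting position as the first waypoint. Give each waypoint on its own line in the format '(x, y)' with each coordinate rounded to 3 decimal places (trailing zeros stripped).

Executing turtle program step by step:
Start: pos=(0,0), heading=0, pen down
RT 90: heading 0 -> 270
FD 19: (0,0) -> (0,-19) [heading=270, draw]
BK 4: (0,-19) -> (0,-15) [heading=270, draw]
Final: pos=(0,-15), heading=270, 2 segment(s) drawn
Waypoints (3 total):
(0, 0)
(0, -19)
(0, -15)

Answer: (0, 0)
(0, -19)
(0, -15)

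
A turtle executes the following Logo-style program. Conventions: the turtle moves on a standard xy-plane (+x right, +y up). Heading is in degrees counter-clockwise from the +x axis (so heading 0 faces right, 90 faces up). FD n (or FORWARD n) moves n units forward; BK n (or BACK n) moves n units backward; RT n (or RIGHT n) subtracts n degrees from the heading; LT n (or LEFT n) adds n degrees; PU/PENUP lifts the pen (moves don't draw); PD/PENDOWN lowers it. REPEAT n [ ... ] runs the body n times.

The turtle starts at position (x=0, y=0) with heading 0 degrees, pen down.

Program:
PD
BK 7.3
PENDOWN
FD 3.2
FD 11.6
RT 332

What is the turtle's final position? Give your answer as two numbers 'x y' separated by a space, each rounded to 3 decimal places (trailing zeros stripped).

Answer: 7.5 0

Derivation:
Executing turtle program step by step:
Start: pos=(0,0), heading=0, pen down
PD: pen down
BK 7.3: (0,0) -> (-7.3,0) [heading=0, draw]
PD: pen down
FD 3.2: (-7.3,0) -> (-4.1,0) [heading=0, draw]
FD 11.6: (-4.1,0) -> (7.5,0) [heading=0, draw]
RT 332: heading 0 -> 28
Final: pos=(7.5,0), heading=28, 3 segment(s) drawn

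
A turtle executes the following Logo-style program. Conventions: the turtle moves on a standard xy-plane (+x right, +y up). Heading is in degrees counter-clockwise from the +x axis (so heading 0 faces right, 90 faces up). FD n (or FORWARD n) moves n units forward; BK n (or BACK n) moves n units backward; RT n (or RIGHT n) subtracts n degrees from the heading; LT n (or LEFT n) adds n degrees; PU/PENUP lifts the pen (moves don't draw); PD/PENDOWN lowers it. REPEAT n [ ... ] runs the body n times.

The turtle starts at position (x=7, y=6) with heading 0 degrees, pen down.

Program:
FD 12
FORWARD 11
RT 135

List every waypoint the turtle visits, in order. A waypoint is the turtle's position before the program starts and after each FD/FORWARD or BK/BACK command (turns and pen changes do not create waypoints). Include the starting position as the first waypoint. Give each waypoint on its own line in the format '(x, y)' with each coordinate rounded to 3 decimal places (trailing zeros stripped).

Executing turtle program step by step:
Start: pos=(7,6), heading=0, pen down
FD 12: (7,6) -> (19,6) [heading=0, draw]
FD 11: (19,6) -> (30,6) [heading=0, draw]
RT 135: heading 0 -> 225
Final: pos=(30,6), heading=225, 2 segment(s) drawn
Waypoints (3 total):
(7, 6)
(19, 6)
(30, 6)

Answer: (7, 6)
(19, 6)
(30, 6)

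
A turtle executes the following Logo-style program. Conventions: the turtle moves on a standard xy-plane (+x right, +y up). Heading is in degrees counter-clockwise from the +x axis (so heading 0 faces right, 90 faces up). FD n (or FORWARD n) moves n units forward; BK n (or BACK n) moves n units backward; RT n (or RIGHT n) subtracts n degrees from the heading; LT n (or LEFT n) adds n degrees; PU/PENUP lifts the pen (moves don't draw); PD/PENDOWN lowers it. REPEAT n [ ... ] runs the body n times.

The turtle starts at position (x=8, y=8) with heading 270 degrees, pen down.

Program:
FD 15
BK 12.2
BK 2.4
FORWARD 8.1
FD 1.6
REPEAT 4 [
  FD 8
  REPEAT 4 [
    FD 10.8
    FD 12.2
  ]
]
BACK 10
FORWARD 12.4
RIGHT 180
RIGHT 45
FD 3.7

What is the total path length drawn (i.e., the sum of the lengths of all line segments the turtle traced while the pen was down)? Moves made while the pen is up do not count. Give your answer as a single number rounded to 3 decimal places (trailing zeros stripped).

Executing turtle program step by step:
Start: pos=(8,8), heading=270, pen down
FD 15: (8,8) -> (8,-7) [heading=270, draw]
BK 12.2: (8,-7) -> (8,5.2) [heading=270, draw]
BK 2.4: (8,5.2) -> (8,7.6) [heading=270, draw]
FD 8.1: (8,7.6) -> (8,-0.5) [heading=270, draw]
FD 1.6: (8,-0.5) -> (8,-2.1) [heading=270, draw]
REPEAT 4 [
  -- iteration 1/4 --
  FD 8: (8,-2.1) -> (8,-10.1) [heading=270, draw]
  REPEAT 4 [
    -- iteration 1/4 --
    FD 10.8: (8,-10.1) -> (8,-20.9) [heading=270, draw]
    FD 12.2: (8,-20.9) -> (8,-33.1) [heading=270, draw]
    -- iteration 2/4 --
    FD 10.8: (8,-33.1) -> (8,-43.9) [heading=270, draw]
    FD 12.2: (8,-43.9) -> (8,-56.1) [heading=270, draw]
    -- iteration 3/4 --
    FD 10.8: (8,-56.1) -> (8,-66.9) [heading=270, draw]
    FD 12.2: (8,-66.9) -> (8,-79.1) [heading=270, draw]
    -- iteration 4/4 --
    FD 10.8: (8,-79.1) -> (8,-89.9) [heading=270, draw]
    FD 12.2: (8,-89.9) -> (8,-102.1) [heading=270, draw]
  ]
  -- iteration 2/4 --
  FD 8: (8,-102.1) -> (8,-110.1) [heading=270, draw]
  REPEAT 4 [
    -- iteration 1/4 --
    FD 10.8: (8,-110.1) -> (8,-120.9) [heading=270, draw]
    FD 12.2: (8,-120.9) -> (8,-133.1) [heading=270, draw]
    -- iteration 2/4 --
    FD 10.8: (8,-133.1) -> (8,-143.9) [heading=270, draw]
    FD 12.2: (8,-143.9) -> (8,-156.1) [heading=270, draw]
    -- iteration 3/4 --
    FD 10.8: (8,-156.1) -> (8,-166.9) [heading=270, draw]
    FD 12.2: (8,-166.9) -> (8,-179.1) [heading=270, draw]
    -- iteration 4/4 --
    FD 10.8: (8,-179.1) -> (8,-189.9) [heading=270, draw]
    FD 12.2: (8,-189.9) -> (8,-202.1) [heading=270, draw]
  ]
  -- iteration 3/4 --
  FD 8: (8,-202.1) -> (8,-210.1) [heading=270, draw]
  REPEAT 4 [
    -- iteration 1/4 --
    FD 10.8: (8,-210.1) -> (8,-220.9) [heading=270, draw]
    FD 12.2: (8,-220.9) -> (8,-233.1) [heading=270, draw]
    -- iteration 2/4 --
    FD 10.8: (8,-233.1) -> (8,-243.9) [heading=270, draw]
    FD 12.2: (8,-243.9) -> (8,-256.1) [heading=270, draw]
    -- iteration 3/4 --
    FD 10.8: (8,-256.1) -> (8,-266.9) [heading=270, draw]
    FD 12.2: (8,-266.9) -> (8,-279.1) [heading=270, draw]
    -- iteration 4/4 --
    FD 10.8: (8,-279.1) -> (8,-289.9) [heading=270, draw]
    FD 12.2: (8,-289.9) -> (8,-302.1) [heading=270, draw]
  ]
  -- iteration 4/4 --
  FD 8: (8,-302.1) -> (8,-310.1) [heading=270, draw]
  REPEAT 4 [
    -- iteration 1/4 --
    FD 10.8: (8,-310.1) -> (8,-320.9) [heading=270, draw]
    FD 12.2: (8,-320.9) -> (8,-333.1) [heading=270, draw]
    -- iteration 2/4 --
    FD 10.8: (8,-333.1) -> (8,-343.9) [heading=270, draw]
    FD 12.2: (8,-343.9) -> (8,-356.1) [heading=270, draw]
    -- iteration 3/4 --
    FD 10.8: (8,-356.1) -> (8,-366.9) [heading=270, draw]
    FD 12.2: (8,-366.9) -> (8,-379.1) [heading=270, draw]
    -- iteration 4/4 --
    FD 10.8: (8,-379.1) -> (8,-389.9) [heading=270, draw]
    FD 12.2: (8,-389.9) -> (8,-402.1) [heading=270, draw]
  ]
]
BK 10: (8,-402.1) -> (8,-392.1) [heading=270, draw]
FD 12.4: (8,-392.1) -> (8,-404.5) [heading=270, draw]
RT 180: heading 270 -> 90
RT 45: heading 90 -> 45
FD 3.7: (8,-404.5) -> (10.616,-401.884) [heading=45, draw]
Final: pos=(10.616,-401.884), heading=45, 44 segment(s) drawn

Segment lengths:
  seg 1: (8,8) -> (8,-7), length = 15
  seg 2: (8,-7) -> (8,5.2), length = 12.2
  seg 3: (8,5.2) -> (8,7.6), length = 2.4
  seg 4: (8,7.6) -> (8,-0.5), length = 8.1
  seg 5: (8,-0.5) -> (8,-2.1), length = 1.6
  seg 6: (8,-2.1) -> (8,-10.1), length = 8
  seg 7: (8,-10.1) -> (8,-20.9), length = 10.8
  seg 8: (8,-20.9) -> (8,-33.1), length = 12.2
  seg 9: (8,-33.1) -> (8,-43.9), length = 10.8
  seg 10: (8,-43.9) -> (8,-56.1), length = 12.2
  seg 11: (8,-56.1) -> (8,-66.9), length = 10.8
  seg 12: (8,-66.9) -> (8,-79.1), length = 12.2
  seg 13: (8,-79.1) -> (8,-89.9), length = 10.8
  seg 14: (8,-89.9) -> (8,-102.1), length = 12.2
  seg 15: (8,-102.1) -> (8,-110.1), length = 8
  seg 16: (8,-110.1) -> (8,-120.9), length = 10.8
  seg 17: (8,-120.9) -> (8,-133.1), length = 12.2
  seg 18: (8,-133.1) -> (8,-143.9), length = 10.8
  seg 19: (8,-143.9) -> (8,-156.1), length = 12.2
  seg 20: (8,-156.1) -> (8,-166.9), length = 10.8
  seg 21: (8,-166.9) -> (8,-179.1), length = 12.2
  seg 22: (8,-179.1) -> (8,-189.9), length = 10.8
  seg 23: (8,-189.9) -> (8,-202.1), length = 12.2
  seg 24: (8,-202.1) -> (8,-210.1), length = 8
  seg 25: (8,-210.1) -> (8,-220.9), length = 10.8
  seg 26: (8,-220.9) -> (8,-233.1), length = 12.2
  seg 27: (8,-233.1) -> (8,-243.9), length = 10.8
  seg 28: (8,-243.9) -> (8,-256.1), length = 12.2
  seg 29: (8,-256.1) -> (8,-266.9), length = 10.8
  seg 30: (8,-266.9) -> (8,-279.1), length = 12.2
  seg 31: (8,-279.1) -> (8,-289.9), length = 10.8
  seg 32: (8,-289.9) -> (8,-302.1), length = 12.2
  seg 33: (8,-302.1) -> (8,-310.1), length = 8
  seg 34: (8,-310.1) -> (8,-320.9), length = 10.8
  seg 35: (8,-320.9) -> (8,-333.1), length = 12.2
  seg 36: (8,-333.1) -> (8,-343.9), length = 10.8
  seg 37: (8,-343.9) -> (8,-356.1), length = 12.2
  seg 38: (8,-356.1) -> (8,-366.9), length = 10.8
  seg 39: (8,-366.9) -> (8,-379.1), length = 12.2
  seg 40: (8,-379.1) -> (8,-389.9), length = 10.8
  seg 41: (8,-389.9) -> (8,-402.1), length = 12.2
  seg 42: (8,-402.1) -> (8,-392.1), length = 10
  seg 43: (8,-392.1) -> (8,-404.5), length = 12.4
  seg 44: (8,-404.5) -> (10.616,-401.884), length = 3.7
Total = 465.4

Answer: 465.4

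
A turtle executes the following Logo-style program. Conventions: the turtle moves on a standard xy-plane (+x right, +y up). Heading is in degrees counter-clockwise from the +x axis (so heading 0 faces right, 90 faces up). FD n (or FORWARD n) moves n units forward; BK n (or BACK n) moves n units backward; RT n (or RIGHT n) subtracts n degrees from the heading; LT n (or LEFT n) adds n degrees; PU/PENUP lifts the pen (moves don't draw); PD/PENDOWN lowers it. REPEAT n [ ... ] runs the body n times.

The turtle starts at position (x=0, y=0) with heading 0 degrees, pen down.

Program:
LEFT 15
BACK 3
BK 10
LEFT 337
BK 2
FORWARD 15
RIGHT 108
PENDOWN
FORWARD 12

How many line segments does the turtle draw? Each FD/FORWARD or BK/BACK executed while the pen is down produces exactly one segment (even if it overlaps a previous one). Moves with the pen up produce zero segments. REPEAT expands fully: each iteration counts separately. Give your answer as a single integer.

Executing turtle program step by step:
Start: pos=(0,0), heading=0, pen down
LT 15: heading 0 -> 15
BK 3: (0,0) -> (-2.898,-0.776) [heading=15, draw]
BK 10: (-2.898,-0.776) -> (-12.557,-3.365) [heading=15, draw]
LT 337: heading 15 -> 352
BK 2: (-12.557,-3.365) -> (-14.538,-3.086) [heading=352, draw]
FD 15: (-14.538,-3.086) -> (0.316,-5.174) [heading=352, draw]
RT 108: heading 352 -> 244
PD: pen down
FD 12: (0.316,-5.174) -> (-4.944,-15.959) [heading=244, draw]
Final: pos=(-4.944,-15.959), heading=244, 5 segment(s) drawn
Segments drawn: 5

Answer: 5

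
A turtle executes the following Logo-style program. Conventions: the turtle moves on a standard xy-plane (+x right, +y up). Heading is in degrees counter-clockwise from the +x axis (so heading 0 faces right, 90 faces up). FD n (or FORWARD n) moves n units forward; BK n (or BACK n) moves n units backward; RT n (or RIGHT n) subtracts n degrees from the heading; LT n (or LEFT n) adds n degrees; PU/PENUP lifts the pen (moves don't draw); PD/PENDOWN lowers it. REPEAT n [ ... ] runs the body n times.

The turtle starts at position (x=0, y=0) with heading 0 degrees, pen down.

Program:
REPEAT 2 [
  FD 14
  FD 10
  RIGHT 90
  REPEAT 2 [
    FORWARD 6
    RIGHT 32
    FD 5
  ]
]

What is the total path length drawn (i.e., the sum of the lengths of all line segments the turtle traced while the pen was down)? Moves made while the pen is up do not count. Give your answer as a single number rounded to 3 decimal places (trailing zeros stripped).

Executing turtle program step by step:
Start: pos=(0,0), heading=0, pen down
REPEAT 2 [
  -- iteration 1/2 --
  FD 14: (0,0) -> (14,0) [heading=0, draw]
  FD 10: (14,0) -> (24,0) [heading=0, draw]
  RT 90: heading 0 -> 270
  REPEAT 2 [
    -- iteration 1/2 --
    FD 6: (24,0) -> (24,-6) [heading=270, draw]
    RT 32: heading 270 -> 238
    FD 5: (24,-6) -> (21.35,-10.24) [heading=238, draw]
    -- iteration 2/2 --
    FD 6: (21.35,-10.24) -> (18.171,-15.329) [heading=238, draw]
    RT 32: heading 238 -> 206
    FD 5: (18.171,-15.329) -> (13.677,-17.52) [heading=206, draw]
  ]
  -- iteration 2/2 --
  FD 14: (13.677,-17.52) -> (1.094,-23.658) [heading=206, draw]
  FD 10: (1.094,-23.658) -> (-7.894,-28.041) [heading=206, draw]
  RT 90: heading 206 -> 116
  REPEAT 2 [
    -- iteration 1/2 --
    FD 6: (-7.894,-28.041) -> (-10.524,-22.649) [heading=116, draw]
    RT 32: heading 116 -> 84
    FD 5: (-10.524,-22.649) -> (-10.002,-17.676) [heading=84, draw]
    -- iteration 2/2 --
    FD 6: (-10.002,-17.676) -> (-9.375,-11.709) [heading=84, draw]
    RT 32: heading 84 -> 52
    FD 5: (-9.375,-11.709) -> (-6.296,-7.769) [heading=52, draw]
  ]
]
Final: pos=(-6.296,-7.769), heading=52, 12 segment(s) drawn

Segment lengths:
  seg 1: (0,0) -> (14,0), length = 14
  seg 2: (14,0) -> (24,0), length = 10
  seg 3: (24,0) -> (24,-6), length = 6
  seg 4: (24,-6) -> (21.35,-10.24), length = 5
  seg 5: (21.35,-10.24) -> (18.171,-15.329), length = 6
  seg 6: (18.171,-15.329) -> (13.677,-17.52), length = 5
  seg 7: (13.677,-17.52) -> (1.094,-23.658), length = 14
  seg 8: (1.094,-23.658) -> (-7.894,-28.041), length = 10
  seg 9: (-7.894,-28.041) -> (-10.524,-22.649), length = 6
  seg 10: (-10.524,-22.649) -> (-10.002,-17.676), length = 5
  seg 11: (-10.002,-17.676) -> (-9.375,-11.709), length = 6
  seg 12: (-9.375,-11.709) -> (-6.296,-7.769), length = 5
Total = 92

Answer: 92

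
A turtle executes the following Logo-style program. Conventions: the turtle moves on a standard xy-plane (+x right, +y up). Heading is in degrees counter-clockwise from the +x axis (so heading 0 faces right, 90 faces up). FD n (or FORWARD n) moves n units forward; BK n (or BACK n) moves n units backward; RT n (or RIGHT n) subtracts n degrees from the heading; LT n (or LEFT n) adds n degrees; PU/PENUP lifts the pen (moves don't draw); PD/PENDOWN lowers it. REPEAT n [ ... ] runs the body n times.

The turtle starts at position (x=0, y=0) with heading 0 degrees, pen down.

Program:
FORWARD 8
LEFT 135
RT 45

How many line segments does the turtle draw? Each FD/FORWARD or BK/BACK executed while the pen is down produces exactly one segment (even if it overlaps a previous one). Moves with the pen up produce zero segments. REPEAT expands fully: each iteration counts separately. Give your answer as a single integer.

Answer: 1

Derivation:
Executing turtle program step by step:
Start: pos=(0,0), heading=0, pen down
FD 8: (0,0) -> (8,0) [heading=0, draw]
LT 135: heading 0 -> 135
RT 45: heading 135 -> 90
Final: pos=(8,0), heading=90, 1 segment(s) drawn
Segments drawn: 1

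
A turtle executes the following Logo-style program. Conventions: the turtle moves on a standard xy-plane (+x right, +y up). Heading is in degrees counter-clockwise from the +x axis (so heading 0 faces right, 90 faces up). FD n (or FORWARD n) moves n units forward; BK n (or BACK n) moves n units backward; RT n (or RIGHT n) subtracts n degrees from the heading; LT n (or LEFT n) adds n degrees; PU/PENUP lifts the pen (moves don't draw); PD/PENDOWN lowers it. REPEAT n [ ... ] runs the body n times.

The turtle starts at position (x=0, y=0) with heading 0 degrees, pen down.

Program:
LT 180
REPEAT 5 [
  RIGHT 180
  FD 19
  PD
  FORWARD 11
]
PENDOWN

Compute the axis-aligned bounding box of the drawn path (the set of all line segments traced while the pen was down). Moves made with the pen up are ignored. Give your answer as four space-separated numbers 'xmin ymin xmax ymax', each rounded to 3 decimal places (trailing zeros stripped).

Answer: 0 0 30 0

Derivation:
Executing turtle program step by step:
Start: pos=(0,0), heading=0, pen down
LT 180: heading 0 -> 180
REPEAT 5 [
  -- iteration 1/5 --
  RT 180: heading 180 -> 0
  FD 19: (0,0) -> (19,0) [heading=0, draw]
  PD: pen down
  FD 11: (19,0) -> (30,0) [heading=0, draw]
  -- iteration 2/5 --
  RT 180: heading 0 -> 180
  FD 19: (30,0) -> (11,0) [heading=180, draw]
  PD: pen down
  FD 11: (11,0) -> (0,0) [heading=180, draw]
  -- iteration 3/5 --
  RT 180: heading 180 -> 0
  FD 19: (0,0) -> (19,0) [heading=0, draw]
  PD: pen down
  FD 11: (19,0) -> (30,0) [heading=0, draw]
  -- iteration 4/5 --
  RT 180: heading 0 -> 180
  FD 19: (30,0) -> (11,0) [heading=180, draw]
  PD: pen down
  FD 11: (11,0) -> (0,0) [heading=180, draw]
  -- iteration 5/5 --
  RT 180: heading 180 -> 0
  FD 19: (0,0) -> (19,0) [heading=0, draw]
  PD: pen down
  FD 11: (19,0) -> (30,0) [heading=0, draw]
]
PD: pen down
Final: pos=(30,0), heading=0, 10 segment(s) drawn

Segment endpoints: x in {0, 11, 19, 30}, y in {0, 0, 0, 0, 0, 0, 0, 0, 0}
xmin=0, ymin=0, xmax=30, ymax=0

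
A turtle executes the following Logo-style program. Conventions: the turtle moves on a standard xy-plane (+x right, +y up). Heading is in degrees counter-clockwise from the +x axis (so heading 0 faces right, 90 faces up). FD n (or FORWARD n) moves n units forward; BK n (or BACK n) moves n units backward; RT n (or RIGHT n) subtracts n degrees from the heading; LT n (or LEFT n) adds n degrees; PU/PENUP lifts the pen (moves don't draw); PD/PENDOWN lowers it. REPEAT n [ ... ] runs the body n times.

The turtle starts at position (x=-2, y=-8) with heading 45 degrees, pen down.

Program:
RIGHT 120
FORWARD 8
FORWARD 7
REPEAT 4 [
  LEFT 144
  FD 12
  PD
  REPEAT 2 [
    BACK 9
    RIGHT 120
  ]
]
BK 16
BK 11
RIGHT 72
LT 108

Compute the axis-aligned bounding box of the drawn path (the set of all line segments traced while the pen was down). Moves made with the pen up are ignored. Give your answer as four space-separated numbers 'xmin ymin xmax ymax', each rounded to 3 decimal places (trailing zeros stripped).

Answer: -2.706 -22.489 9.967 5.641

Derivation:
Executing turtle program step by step:
Start: pos=(-2,-8), heading=45, pen down
RT 120: heading 45 -> 285
FD 8: (-2,-8) -> (0.071,-15.727) [heading=285, draw]
FD 7: (0.071,-15.727) -> (1.882,-22.489) [heading=285, draw]
REPEAT 4 [
  -- iteration 1/4 --
  LT 144: heading 285 -> 69
  FD 12: (1.882,-22.489) -> (6.183,-11.286) [heading=69, draw]
  PD: pen down
  REPEAT 2 [
    -- iteration 1/2 --
    BK 9: (6.183,-11.286) -> (2.957,-19.688) [heading=69, draw]
    RT 120: heading 69 -> 309
    -- iteration 2/2 --
    BK 9: (2.957,-19.688) -> (-2.706,-12.694) [heading=309, draw]
    RT 120: heading 309 -> 189
  ]
  -- iteration 2/4 --
  LT 144: heading 189 -> 333
  FD 12: (-2.706,-12.694) -> (7.986,-18.142) [heading=333, draw]
  PD: pen down
  REPEAT 2 [
    -- iteration 1/2 --
    BK 9: (7.986,-18.142) -> (-0.033,-14.056) [heading=333, draw]
    RT 120: heading 333 -> 213
    -- iteration 2/2 --
    BK 9: (-0.033,-14.056) -> (7.515,-9.154) [heading=213, draw]
    RT 120: heading 213 -> 93
  ]
  -- iteration 3/4 --
  LT 144: heading 93 -> 237
  FD 12: (7.515,-9.154) -> (0.979,-19.218) [heading=237, draw]
  PD: pen down
  REPEAT 2 [
    -- iteration 1/2 --
    BK 9: (0.979,-19.218) -> (5.881,-11.67) [heading=237, draw]
    RT 120: heading 237 -> 117
    -- iteration 2/2 --
    BK 9: (5.881,-11.67) -> (9.967,-19.689) [heading=117, draw]
    RT 120: heading 117 -> 357
  ]
  -- iteration 4/4 --
  LT 144: heading 357 -> 141
  FD 12: (9.967,-19.689) -> (0.641,-12.137) [heading=141, draw]
  PD: pen down
  REPEAT 2 [
    -- iteration 1/2 --
    BK 9: (0.641,-12.137) -> (7.635,-17.801) [heading=141, draw]
    RT 120: heading 141 -> 21
    -- iteration 2/2 --
    BK 9: (7.635,-17.801) -> (-0.767,-21.026) [heading=21, draw]
    RT 120: heading 21 -> 261
  ]
]
BK 16: (-0.767,-21.026) -> (1.736,-5.223) [heading=261, draw]
BK 11: (1.736,-5.223) -> (3.457,5.641) [heading=261, draw]
RT 72: heading 261 -> 189
LT 108: heading 189 -> 297
Final: pos=(3.457,5.641), heading=297, 16 segment(s) drawn

Segment endpoints: x in {-2.706, -2, -0.767, -0.033, 0.071, 0.641, 0.979, 1.736, 1.882, 2.957, 3.457, 5.881, 6.183, 7.515, 7.635, 7.986, 9.967}, y in {-22.489, -21.026, -19.689, -19.688, -19.218, -18.142, -17.801, -15.727, -14.056, -12.694, -12.137, -11.67, -11.286, -9.154, -8, -5.223, 5.641}
xmin=-2.706, ymin=-22.489, xmax=9.967, ymax=5.641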